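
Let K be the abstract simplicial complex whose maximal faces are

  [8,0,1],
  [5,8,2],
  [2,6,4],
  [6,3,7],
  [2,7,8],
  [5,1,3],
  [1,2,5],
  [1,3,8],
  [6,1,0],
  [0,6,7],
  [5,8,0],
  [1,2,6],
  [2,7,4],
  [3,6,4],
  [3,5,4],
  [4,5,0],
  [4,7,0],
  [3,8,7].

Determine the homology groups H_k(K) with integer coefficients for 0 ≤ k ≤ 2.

H_0 ≅ Z,  H_1 ≅ Z ⊕ Z/2,  H_2 = 0.

Take the total order 0 < 1 < 2 < 3 < 4 < 5 < 6 < 7 < 8 on the vertex set. Then K (dimension 2) consists of the simplices:

  0-simplices (9): [0], [1], [2], [3], [4], [5], [6], [7], [8]
  1-simplices (27): (27 of them)
  2-simplices (18): [0,1,6], [0,1,8], [0,4,5], [0,4,7], [0,5,8], [0,6,7], [1,2,5], [1,2,6], [1,3,5], [1,3,8], [2,4,6], [2,4,7], [2,5,8], [2,7,8], [3,4,5], [3,4,6], [3,6,7], [3,7,8]

so the chain groups are C_0 ≅ Z^9, C_1 ≅ Z^27, C_2 ≅ Z^18.

∂_1: C_1 → C_0 maps an edge to its endpoints' difference, ∂[p,q] = q − p.
This gives a 9×27 integer matrix of rank 8; reducing to Smith normal form yields diagonal entries (1,1,1,1,1,1,1,1).

Boundary ∂_2: C_2 → C_1 sends each 2-simplex [p,q,r] to [q,r] − [p,r] + [p,q]. For instance
  ∂[2,4,7] = [4,7] − [2,7] + [2,4],
  ∂[0,1,8] = [1,8] − [0,8] + [0,1].
The resulting 27×18 matrix has rank 18, and its Smith normal form has invariant factors (1,1,1,1,1,1,1,1,1,1,1,1,1,1,1,1,1,2).

Computing H_k = (kernel of ∂_k) / (image of ∂_{k+1}):

  H_0: rank C_0 − rank ∂_1 = 9 − 8 = 1, and the invariant factors of ∂_1 are all 1, so H_0 ≅ Z.
  H_1: rank ker ∂_1 − rank ∂_2 = (27 − 8) − 18 = 1, and ∂_2 has invariant factor 2 > 1, so H_1 ≅ Z ⊕ Z/2.
  H_2: rank ker ∂_2 − rank ∂_3 = (18 − 18) − 0 = 0, and there is no ∂_3, so H_2 ≅ 0.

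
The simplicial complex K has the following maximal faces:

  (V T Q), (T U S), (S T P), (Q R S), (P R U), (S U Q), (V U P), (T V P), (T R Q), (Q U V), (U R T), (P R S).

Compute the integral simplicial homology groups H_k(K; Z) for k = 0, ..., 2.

Take the total order P < Q < R < S < T < U < V on the vertex set. Then K (dimension 2) consists of the simplices:

  0-simplices (7): P, Q, R, S, T, U, V
  1-simplices (18): PR, PS, PT, PU, PV, QR, QS, QT, QU, QV, RS, RT, RU, ST, SU, TU, TV, UV
  2-simplices (12): PRS, PRU, PST, PTV, PUV, QRS, QRT, QSU, QTV, QUV, RTU, STU

Hence C_0 ≅ Z^7, C_1 ≅ Z^18, C_2 ≅ Z^12.

The boundary map ∂_1: C_1 → C_0 is given by ∂[p,q] = [q] − [p]. For instance
  ∂PS = S − P.
The 7×18 boundary matrix has rank 6 and Smith normal form diag(1,1,1,1,1,1).

∂_2: C_2 → C_1 sends each 2-simplex [p,q,r] to [q,r] − [p,r] + [p,q]. For instance
  ∂QRS = RS − QS + QR,
  ∂QSU = SU − QU + QS.
The 18×12 boundary matrix has rank 12 and Smith normal form diag(1,1,1,1,1,1,1,1,1,1,1,2).

Reading off H_k = ker ∂_k / im ∂_{k+1}:

  H_0: rank C_0 − rank ∂_1 = 7 − 6 = 1, and the invariant factors of ∂_1 are all 1, so H_0 ≅ Z.
  H_1: rank ker ∂_1 − rank ∂_2 = (18 − 6) − 12 = 0, and ∂_2 has invariant factor 2 > 1, so H_1 ≅ Z/2Z.
  H_2: rank ker ∂_2 − rank ∂_3 = (12 − 12) − 0 = 0, and there is no ∂_3, so H_2 ≅ 0.

As a check, the Euler characteristic is 7 − 18 + 12 = 1, which agrees with 1 − 0 + 0 = 1.

H_0 ≅ Z,  H_1 ≅ Z/2Z,  H_2 = 0.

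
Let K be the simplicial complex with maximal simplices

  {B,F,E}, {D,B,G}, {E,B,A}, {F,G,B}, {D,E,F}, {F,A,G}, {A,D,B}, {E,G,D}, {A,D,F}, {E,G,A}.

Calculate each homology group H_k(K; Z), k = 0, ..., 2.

We work with the vertex ordering A < B < D < E < F < G. The simplices of K, each written with vertices in increasing order, are:

  0-simplices (6): A, B, D, E, F, G
  1-simplices (15): AB, AD, AE, AF, AG, BD, BE, BF, BG, DE, DF, DG, EF, EG, FG
  2-simplices (10): ABD, ABE, ADF, AEG, AFG, BDG, BEF, BFG, DEF, DEG

Hence C_0 ≅ Z^6, C_1 ≅ Z^15, C_2 ≅ Z^10.

The boundary map ∂_1: C_1 → C_0 maps an edge to its endpoints' difference, ∂[p,q] = q − p. For instance
  ∂AD = D − A.
The resulting 6×15 matrix has rank 5, and its Smith normal form has invariant factors (1,1,1,1,1).

∂_2: C_2 → C_1 acts by ∂[p,q,r] = [q,r] − [p,r] + [p,q]. For instance
  ∂AEG = EG − AG + AE,
  ∂AFG = FG − AG + AF.
This gives a 15×10 integer matrix of rank 10; reducing to Smith normal form yields diagonal entries (1,1,1,1,1,1,1,1,1,2).

From H_k ≅ ker(∂_k) / im(∂_{k+1}) we obtain:

  H_0: rank C_0 − rank ∂_1 = 6 − 5 = 1, and the invariant factors of ∂_1 are all 1, so H_0 ≅ Z.
  H_1: rank ker ∂_1 − rank ∂_2 = (15 − 5) − 10 = 0, and ∂_2 has invariant factor 2 > 1, so H_1 ≅ Z/2.
  H_2: rank ker ∂_2 − rank ∂_3 = (10 − 10) − 0 = 0, and there is no ∂_3, so H_2 ≅ 0.

H_0 ≅ Z,  H_1 ≅ Z/2,  H_2 = 0.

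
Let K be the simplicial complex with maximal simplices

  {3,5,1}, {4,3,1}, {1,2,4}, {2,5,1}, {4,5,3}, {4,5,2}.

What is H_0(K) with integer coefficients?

K has 5 vertices, 9 edges, 6 triangles.
rank ∂_0 = 0, rank ∂_1 = 4 ⇒ b_0 = 5 − 0 − 4 = 1; all invariant factors of ∂_1 are 1 so no torsion. So H_0 ≅ Z.

H_0 = Z.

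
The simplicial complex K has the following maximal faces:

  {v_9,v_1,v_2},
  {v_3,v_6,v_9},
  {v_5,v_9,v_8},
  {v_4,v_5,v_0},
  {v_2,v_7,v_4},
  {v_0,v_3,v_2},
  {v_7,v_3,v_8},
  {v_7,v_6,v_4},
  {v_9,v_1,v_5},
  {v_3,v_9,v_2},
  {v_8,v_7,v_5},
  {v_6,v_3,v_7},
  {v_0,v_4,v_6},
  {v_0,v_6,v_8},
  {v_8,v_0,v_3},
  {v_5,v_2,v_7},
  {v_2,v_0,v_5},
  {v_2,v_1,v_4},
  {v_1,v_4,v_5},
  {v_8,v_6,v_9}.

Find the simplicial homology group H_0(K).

H_0 ≅ Z.

Take the total order v_0 < v_1 < v_2 < v_3 < v_4 < v_5 < v_6 < v_7 < v_8 < v_9 on the vertex set. Then K (dimension 2) consists of the simplices:

  0-simplices (10): [v_0], [v_1], [v_2], [v_3], [v_4], [v_5], [v_6], [v_7], [v_8], [v_9]
  1-simplices (30): (30 of them)
  2-simplices (20): (20 of them)

giving chain groups C_0 ≅ Z^10, C_1 ≅ Z^30, C_2 ≅ Z^20.

∂_1: C_1 → C_0 sends each edge [p,q] (with p < q) to q − p.
This gives a 10×30 integer matrix of rank 9; reducing to Smith normal form yields diagonal entries (1,1,1,1,1,1,1,1,1).

Boundary ∂_2: C_2 → C_1 acts by ∂[p,q,r] = [q,r] − [p,r] + [p,q]. For instance
  ∂[v_0,v_3,v_8] = [v_3,v_8] − [v_0,v_8] + [v_0,v_3],
  ∂[v_6,v_8,v_9] = [v_8,v_9] − [v_6,v_9] + [v_6,v_8].
This gives a 30×20 integer matrix of rank 20; reducing to Smith normal form yields diagonal entries (1,1,1,1,1,1,1,1,1,1,1,1,1,1,1,1,1,1,1,2).

Computing H_k = (kernel of ∂_k) / (image of ∂_{k+1}):

  H_0: rank C_0 − rank ∂_1 = 10 − 9 = 1, and the invariant factors of ∂_1 are all 1, so H_0 = Z.

(K is a triangulation of the Klein bottle.)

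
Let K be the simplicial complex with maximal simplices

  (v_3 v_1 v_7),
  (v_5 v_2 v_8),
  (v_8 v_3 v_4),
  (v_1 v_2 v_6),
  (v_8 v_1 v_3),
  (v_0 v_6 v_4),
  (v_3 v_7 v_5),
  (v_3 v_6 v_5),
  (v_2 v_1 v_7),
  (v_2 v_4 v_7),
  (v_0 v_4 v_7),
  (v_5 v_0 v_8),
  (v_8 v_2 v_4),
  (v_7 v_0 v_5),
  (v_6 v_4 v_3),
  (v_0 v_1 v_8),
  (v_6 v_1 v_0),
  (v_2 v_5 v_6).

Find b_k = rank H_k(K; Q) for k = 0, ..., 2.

K has 9 vertices, 27 edges, 18 triangles.
rank ∂_0 = 0, rank ∂_1 = 8 ⇒ b_0 = 9 − 0 − 8 = 1; all invariant factors of ∂_1 are 1 so no torsion. So H_0 = Z.
rank ∂_1 = 8, rank ∂_2 = 17 ⇒ b_1 = 27 − 8 − 17 = 2; all invariant factors of ∂_2 are 1 so no torsion. So H_1 = Z^2.
rank ∂_2 = 17, rank ∂_3 = 0 ⇒ b_2 = 18 − 17 − 0 = 1. So H_2 = Z.

b_0 = 1, b_1 = 2, b_2 = 1.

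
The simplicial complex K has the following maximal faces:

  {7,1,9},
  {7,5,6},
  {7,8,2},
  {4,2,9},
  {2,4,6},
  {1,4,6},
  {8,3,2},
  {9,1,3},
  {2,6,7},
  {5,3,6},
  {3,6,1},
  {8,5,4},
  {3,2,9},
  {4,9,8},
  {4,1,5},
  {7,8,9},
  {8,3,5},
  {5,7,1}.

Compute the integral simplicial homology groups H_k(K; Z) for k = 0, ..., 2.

We work with the vertex ordering 1 < 2 < 3 < 4 < 5 < 6 < 7 < 8 < 9. The simplices of K, each written with vertices in increasing order, are:

  0-simplices (9): [1], [2], [3], [4], [5], [6], [7], [8], [9]
  1-simplices (27): (27 of them)
  2-simplices (18): [1,3,6], [1,3,9], [1,4,5], [1,4,6], [1,5,7], [1,7,9], [2,3,8], [2,3,9], [2,4,6], [2,4,9], [2,6,7], [2,7,8], [3,5,6], [3,5,8], [4,5,8], [4,8,9], [5,6,7], [7,8,9]

Hence C_0 ≅ Z^9, C_1 ≅ Z^27, C_2 ≅ Z^18.

Boundary ∂_1: C_1 → C_0 is given by ∂[p,q] = [q] − [p]. For instance
  ∂[4,5] = [5] − [4].
This gives a 9×27 integer matrix of rank 8; reducing to Smith normal form yields diagonal entries (1,1,1,1,1,1,1,1).

The boundary map ∂_2: C_2 → C_1 maps a triangle to the signed sum of its edges. For instance
  ∂[1,5,7] = [5,7] − [1,7] + [1,5],
  ∂[2,3,8] = [3,8] − [2,8] + [2,3].
As a 27×18 matrix over Z this has rank 18, with invariant factors (1,1,1,1,1,1,1,1,1,1,1,1,1,1,1,1,1,2).

Computing H_k = (kernel of ∂_k) / (image of ∂_{k+1}):

  H_0: rank C_0 − rank ∂_1 = 9 − 8 = 1, and the invariant factors of ∂_1 are all 1, so H_0 = Z.
  H_1: rank ker ∂_1 − rank ∂_2 = (27 − 8) − 18 = 1, and ∂_2 has invariant factor 2 > 1, so H_1 = Z ⊕ Z/2.
  H_2: rank ker ∂_2 − rank ∂_3 = (18 − 18) − 0 = 0, and there is no ∂_3, so H_2 = 0.

As a check, the Euler characteristic is 9 − 27 + 18 = 0, which agrees with 1 − 1 + 0 = 0.
(K is a triangulation of the Klein bottle.)

H_0 = Z,  H_1 = Z ⊕ Z/2,  H_2 = 0.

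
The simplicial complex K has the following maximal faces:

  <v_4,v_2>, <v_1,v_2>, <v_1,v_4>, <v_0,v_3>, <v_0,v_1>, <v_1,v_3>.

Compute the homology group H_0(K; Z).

H_0 = Z.

Fix the vertex order v_0 < v_1 < v_2 < v_3 < v_4 and write every simplex with vertices in increasing order. Then dim K = 1 and the simplices of K are:

  0-simplices (5): [v_0], [v_1], [v_2], [v_3], [v_4]
  1-simplices (6): [v_0,v_1], [v_0,v_3], [v_1,v_2], [v_1,v_3], [v_1,v_4], [v_2,v_4]

giving chain groups C_0 ≅ Z^5, C_1 ≅ Z^6.

∂_1: C_1 → C_0 maps an edge to its endpoints' difference, ∂[p,q] = q − p. For instance
  ∂[v_2,v_4] = [v_4] − [v_2].
The 5×6 boundary matrix has rank 4 and Smith normal form diag(1,1,1,1).

Now H_k = ker ∂_k / im ∂_{k+1}, so:

  H_0: rank C_0 − rank ∂_1 = 5 − 4 = 1, and the invariant factors of ∂_1 are all 1, so H_0 = Z.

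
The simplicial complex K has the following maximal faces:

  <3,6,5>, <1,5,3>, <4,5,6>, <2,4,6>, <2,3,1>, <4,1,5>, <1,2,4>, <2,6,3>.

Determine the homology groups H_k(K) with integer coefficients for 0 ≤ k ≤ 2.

H_0 = Z,  H_1 = 0,  H_2 = Z.

Fix the vertex order 1 < 2 < 3 < 4 < 5 < 6 and write every simplex with vertices in increasing order. Then dim K = 2 and the simplices of K are:

  0-simplices (6): [1], [2], [3], [4], [5], [6]
  1-simplices (12): [1,2], [1,3], [1,4], [1,5], [2,3], [2,4], [2,6], [3,5], [3,6], [4,5], [4,6], [5,6]
  2-simplices (8): [1,2,3], [1,2,4], [1,3,5], [1,4,5], [2,3,6], [2,4,6], [3,5,6], [4,5,6]

Hence C_0 ≅ Z^6, C_1 ≅ Z^12, C_2 ≅ Z^8.

The boundary map ∂_1: C_1 → C_0 maps an edge to its endpoints' difference, ∂[p,q] = q − p.
This gives a 6×12 integer matrix of rank 5; reducing to Smith normal form yields diagonal entries (1,1,1,1,1).

∂_2: C_2 → C_1 acts by ∂[p,q,r] = [q,r] − [p,r] + [p,q]. For instance
  ∂[1,4,5] = [4,5] − [1,5] + [1,4],
  ∂[2,3,6] = [3,6] − [2,6] + [2,3].
The 12×8 boundary matrix has rank 7 and Smith normal form diag(1,1,1,1,1,1,1).

Now H_k = ker ∂_k / im ∂_{k+1}, so:

  H_0: rank C_0 − rank ∂_1 = 6 − 5 = 1, and the invariant factors of ∂_1 are all 1, so H_0 = Z.
  H_1: rank ker ∂_1 − rank ∂_2 = (12 − 5) − 7 = 0, and the invariant factors of ∂_2 are all 1, so H_1 = 0.
  H_2: rank ker ∂_2 − rank ∂_3 = (8 − 7) − 0 = 1, and there is no ∂_3, so H_2 = Z.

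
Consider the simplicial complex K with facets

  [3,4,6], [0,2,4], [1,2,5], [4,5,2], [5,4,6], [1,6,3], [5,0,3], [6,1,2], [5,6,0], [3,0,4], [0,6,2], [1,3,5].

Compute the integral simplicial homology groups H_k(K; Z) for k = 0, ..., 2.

H_0 = Z,  H_1 = Z/2,  H_2 = 0.

Fix the vertex order 0 < 1 < 2 < 3 < 4 < 5 < 6 and write every simplex with vertices in increasing order. Then dim K = 2 and the simplices of K are:

  0-simplices (7): [0], [1], [2], [3], [4], [5], [6]
  1-simplices (18): [0,2], [0,3], [0,4], [0,5], [0,6], [1,2], [1,3], [1,5], [1,6], [2,4], [2,5], [2,6], [3,4], [3,5], [3,6], [4,5], [4,6], [5,6]
  2-simplices (12): [0,2,4], [0,2,6], [0,3,4], [0,3,5], [0,5,6], [1,2,5], [1,2,6], [1,3,5], [1,3,6], [2,4,5], [3,4,6], [4,5,6]

giving chain groups C_0 ≅ Z^7, C_1 ≅ Z^18, C_2 ≅ Z^12.

Boundary ∂_1: C_1 → C_0 sends each edge [p,q] (with p < q) to q − p.
The 7×18 boundary matrix has rank 6 and Smith normal form diag(1,1,1,1,1,1).

The boundary map ∂_2: C_2 → C_1 acts by ∂[p,q,r] = [q,r] − [p,r] + [p,q]. For instance
  ∂[1,3,5] = [3,5] − [1,5] + [1,3],
  ∂[3,4,6] = [4,6] − [3,6] + [3,4].
The resulting 18×12 matrix has rank 12, and its Smith normal form has invariant factors (1,1,1,1,1,1,1,1,1,1,1,2).

Now H_k = ker ∂_k / im ∂_{k+1}, so:

  H_0: rank C_0 − rank ∂_1 = 7 − 6 = 1, and the invariant factors of ∂_1 are all 1, so H_0 = Z.
  H_1: rank ker ∂_1 − rank ∂_2 = (18 − 6) − 12 = 0, and ∂_2 has invariant factor 2 > 1, so H_1 = Z/2.
  H_2: rank ker ∂_2 − rank ∂_3 = (12 − 12) − 0 = 0, and there is no ∂_3, so H_2 = 0.

As a check, the Euler characteristic is 7 − 18 + 12 = 1, which agrees with 1 − 0 + 0 = 1.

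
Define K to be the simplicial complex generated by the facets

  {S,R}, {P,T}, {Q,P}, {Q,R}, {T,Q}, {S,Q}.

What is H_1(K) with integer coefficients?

H_1 ≅ Z^2.

Fix the vertex order P < Q < R < S < T and write every simplex with vertices in increasing order. Then dim K = 1 and the simplices of K are:

  0-simplices (5): P, Q, R, S, T
  1-simplices (6): PQ, PT, QR, QS, QT, RS

Hence C_0 ≅ Z^5, C_1 ≅ Z^6.

∂_1: C_1 → C_0 sends each edge [p,q] (with p < q) to q − p.
As a 5×6 matrix over Z this has rank 4, with invariant factors (1,1,1,1).

Now H_k = ker ∂_k / im ∂_{k+1}, so:

  H_1: rank ker ∂_1 − rank ∂_2 = (6 − 4) − 0 = 2, and there is no ∂_2, so H_1 = Z^2.

(K is a triangulation of a wedge of 2 circles.)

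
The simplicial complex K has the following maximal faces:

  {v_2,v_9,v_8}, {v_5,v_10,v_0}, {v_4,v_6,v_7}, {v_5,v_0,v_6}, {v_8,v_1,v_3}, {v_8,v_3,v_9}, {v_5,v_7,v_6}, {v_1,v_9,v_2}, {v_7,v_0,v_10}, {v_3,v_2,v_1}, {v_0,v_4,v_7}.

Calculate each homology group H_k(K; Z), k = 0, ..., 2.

H_0 = Z^2,  H_1 = Z^2,  H_2 = 0.

Fix the vertex order v_0 < v_1 < v_2 < v_3 < v_4 < v_5 < v_6 < v_7 < v_8 < v_9 < v_10 and write every simplex with vertices in increasing order. Then dim K = 2 and the simplices of K are:

  0-simplices (11): [v_0], [v_1], [v_2], [v_3], [v_4], [v_5], [v_6], [v_7], [v_8], [v_9], [v_10]
  1-simplices (22): (22 of them)
  2-simplices (11): (11 of them)

so the chain groups are C_0 ≅ Z^11, C_1 ≅ Z^22, C_2 ≅ Z^11.

The boundary map ∂_1: C_1 → C_0 is given by ∂[p,q] = [q] − [p].
As a 11×22 matrix over Z this has rank 9, with invariant factors (1,1,1,1,1,1,1,1,1).

∂_2: C_2 → C_1 sends each 2-simplex [p,q,r] to [q,r] − [p,r] + [p,q]. For instance
  ∂[v_0,v_5,v_10] = [v_5,v_10] − [v_0,v_10] + [v_0,v_5],
  ∂[v_0,v_5,v_6] = [v_5,v_6] − [v_0,v_6] + [v_0,v_5].
As a 22×11 matrix over Z this has rank 11, with invariant factors (1,1,1,1,1,1,1,1,1,1,1).

Now H_k = ker ∂_k / im ∂_{k+1}, so:

  H_0: rank C_0 − rank ∂_1 = 11 − 9 = 2, and the invariant factors of ∂_1 are all 1, so H_0 = Z^2.
  H_1: rank ker ∂_1 − rank ∂_2 = (22 − 9) − 11 = 2, and the invariant factors of ∂_2 are all 1, so H_1 = Z^2.
  H_2: rank ker ∂_2 − rank ∂_3 = (11 − 11) − 0 = 0, and there is no ∂_3, so H_2 = 0.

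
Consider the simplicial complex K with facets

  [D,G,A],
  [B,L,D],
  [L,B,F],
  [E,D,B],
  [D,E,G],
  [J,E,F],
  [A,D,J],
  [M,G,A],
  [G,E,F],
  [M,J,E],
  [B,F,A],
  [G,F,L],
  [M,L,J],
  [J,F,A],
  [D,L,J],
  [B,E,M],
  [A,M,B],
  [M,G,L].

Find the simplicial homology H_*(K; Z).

Order the vertices as A < B < D < E < F < G < J < L < M. Listing each simplex with vertices in this order, K has dimension 2 with simplices:

  0-simplices (9): A, B, D, E, F, G, J, L, M
  1-simplices (27): AB, AD, AF, AG, AJ, AM, BD, BE, BF, BL, BM, DE, DG, DJ, DL, EF, EG, EJ, EM, FG, FJ, FL, GL, GM, JL, JM, LM
  2-simplices (18): ABF, ABM, ADG, ADJ, AFJ, AGM, BDE, BDL, BEM, BFL, DEG, DJL, EFG, EFJ, EJM, FGL, GLM, JLM

giving chain groups C_0 ≅ Z^9, C_1 ≅ Z^27, C_2 ≅ Z^18.

Boundary ∂_1: C_1 → C_0 maps an edge to its endpoints' difference, ∂[p,q] = q − p. For instance
  ∂LM = M − L.
This gives a 9×27 integer matrix of rank 8; reducing to Smith normal form yields diagonal entries (1,1,1,1,1,1,1,1).

The boundary map ∂_2: C_2 → C_1 sends each 2-simplex [p,q,r] to [q,r] − [p,r] + [p,q]. For instance
  ∂ABF = BF − AF + AB,
  ∂DEG = EG − DG + DE.
This gives a 27×18 integer matrix of rank 17; reducing to Smith normal form yields diagonal entries (1,1,1,1,1,1,1,1,1,1,1,1,1,1,1,1,1).

From H_k ≅ ker(∂_k) / im(∂_{k+1}) we obtain:

  H_0: rank C_0 − rank ∂_1 = 9 − 8 = 1, and the invariant factors of ∂_1 are all 1, so H_0 = Z.
  H_1: rank ker ∂_1 − rank ∂_2 = (27 − 8) − 17 = 2, and the invariant factors of ∂_2 are all 1, so H_1 = Z^2.
  H_2: rank ker ∂_2 − rank ∂_3 = (18 − 17) − 0 = 1, and there is no ∂_3, so H_2 = Z.

H_0 = Z,  H_1 = Z^2,  H_2 = Z.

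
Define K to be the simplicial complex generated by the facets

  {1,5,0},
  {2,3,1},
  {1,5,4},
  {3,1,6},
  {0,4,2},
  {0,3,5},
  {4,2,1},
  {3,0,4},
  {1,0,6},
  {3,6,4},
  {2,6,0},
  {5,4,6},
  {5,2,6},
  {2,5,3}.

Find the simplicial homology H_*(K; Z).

H_0 = Z,  H_1 = Z^2,  H_2 = Z.

We work with the vertex ordering 0 < 1 < 2 < 3 < 4 < 5 < 6. The simplices of K, each written with vertices in increasing order, are:

  0-simplices (7): [0], [1], [2], [3], [4], [5], [6]
  1-simplices (21): [0,1], [0,2], [0,3], [0,4], [0,5], [0,6], [1,2], [1,3], [1,4], [1,5], [1,6], [2,3], [2,4], [2,5], [2,6], [3,4], [3,5], [3,6], [4,5], [4,6], [5,6]
  2-simplices (14): [0,1,5], [0,1,6], [0,2,4], [0,2,6], [0,3,4], [0,3,5], [1,2,3], [1,2,4], [1,3,6], [1,4,5], [2,3,5], [2,5,6], [3,4,6], [4,5,6]

Hence C_0 ≅ Z^7, C_1 ≅ Z^21, C_2 ≅ Z^14.

∂_1: C_1 → C_0 sends each edge [p,q] (with p < q) to q − p.
The 7×21 boundary matrix has rank 6 and Smith normal form diag(1,1,1,1,1,1).

Boundary ∂_2: C_2 → C_1 sends each 2-simplex [p,q,r] to [q,r] − [p,r] + [p,q]. For instance
  ∂[0,1,5] = [1,5] − [0,5] + [0,1],
  ∂[1,3,6] = [3,6] − [1,6] + [1,3].
As a 21×14 matrix over Z this has rank 13, with invariant factors (1,1,1,1,1,1,1,1,1,1,1,1,1).

Reading off H_k = ker ∂_k / im ∂_{k+1}:

  H_0: rank C_0 − rank ∂_1 = 7 − 6 = 1, and the invariant factors of ∂_1 are all 1, so H_0 = Z.
  H_1: rank ker ∂_1 − rank ∂_2 = (21 − 6) − 13 = 2, and the invariant factors of ∂_2 are all 1, so H_1 = Z^2.
  H_2: rank ker ∂_2 − rank ∂_3 = (14 − 13) − 0 = 1, and there is no ∂_3, so H_2 = Z.

As a check, the Euler characteristic is 7 − 21 + 14 = 0, which agrees with 1 − 2 + 1 = 0.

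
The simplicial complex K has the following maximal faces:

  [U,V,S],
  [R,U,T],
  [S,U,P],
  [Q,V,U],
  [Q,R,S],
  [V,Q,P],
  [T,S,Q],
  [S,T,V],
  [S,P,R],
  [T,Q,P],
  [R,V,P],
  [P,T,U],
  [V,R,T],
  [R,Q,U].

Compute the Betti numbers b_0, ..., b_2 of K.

Fix the vertex order P < Q < R < S < T < U < V and write every simplex with vertices in increasing order. Then dim K = 2 and the simplices of K are:

  0-simplices (7): P, Q, R, S, T, U, V
  1-simplices (21): PQ, PR, PS, PT, PU, PV, QR, QS, QT, QU, QV, RS, RT, RU, RV, ST, SU, SV, TU, TV, UV
  2-simplices (14): PQT, PQV, PRS, PRV, PSU, PTU, QRS, QRU, QST, QUV, RTU, RTV, STV, SUV

Hence C_0 ≅ Z^7, C_1 ≅ Z^21, C_2 ≅ Z^14.

Boundary ∂_1: C_1 → C_0 sends each edge [p,q] (with p < q) to q − p.
This gives a 7×21 integer matrix of rank 6; reducing to Smith normal form yields diagonal entries (1,1,1,1,1,1).

Boundary ∂_2: C_2 → C_1 acts by ∂[p,q,r] = [q,r] − [p,r] + [p,q]. For instance
  ∂QRS = RS − QS + QR,
  ∂PQV = QV − PV + PQ.
As a 21×14 matrix over Z this has rank 13, with invariant factors (1,1,1,1,1,1,1,1,1,1,1,1,1).

Now H_k = ker ∂_k / im ∂_{k+1}, so:

  H_0: rank C_0 − rank ∂_1 = 7 − 6 = 1, and the invariant factors of ∂_1 are all 1, so H_0 ≅ Z.
  H_1: rank ker ∂_1 − rank ∂_2 = (21 − 6) − 13 = 2, and the invariant factors of ∂_2 are all 1, so H_1 ≅ Z^2.
  H_2: rank ker ∂_2 − rank ∂_3 = (14 − 13) − 0 = 1, and there is no ∂_3, so H_2 ≅ Z.

(K is a triangulation of the torus T^2.)

Hence the Betti numbers are b_0 = 1, b_1 = 2, b_2 = 1.

b_0 = 1, b_1 = 2, b_2 = 1.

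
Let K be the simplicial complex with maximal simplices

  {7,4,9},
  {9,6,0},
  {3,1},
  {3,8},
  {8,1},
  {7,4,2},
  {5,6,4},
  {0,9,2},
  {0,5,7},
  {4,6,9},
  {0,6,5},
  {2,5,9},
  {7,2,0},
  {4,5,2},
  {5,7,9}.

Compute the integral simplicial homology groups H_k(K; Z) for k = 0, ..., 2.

Take the total order 0 < 1 < 2 < 3 < 4 < 5 < 6 < 7 < 8 < 9 on the vertex set. Then K (dimension 2) consists of the simplices:

  0-simplices (10): [0], [1], [2], [3], [4], [5], [6], [7], [8], [9]
  1-simplices (21): [0,2], [0,5], [0,6], [0,7], [0,9], [1,3], [1,8], [2,4], [2,5], [2,7], [2,9], [3,8], [4,5], [4,6], [4,7], [4,9], [5,6], [5,7], [5,9], [6,9], [7,9]
  2-simplices (12): [0,2,7], [0,2,9], [0,5,6], [0,5,7], [0,6,9], [2,4,5], [2,4,7], [2,5,9], [4,5,6], [4,6,9], [4,7,9], [5,7,9]

giving chain groups C_0 ≅ Z^10, C_1 ≅ Z^21, C_2 ≅ Z^12.

∂_1: C_1 → C_0 maps an edge to its endpoints' difference, ∂[p,q] = q − p.
As a 10×21 matrix over Z this has rank 8, with invariant factors (1,1,1,1,1,1,1,1).

The boundary map ∂_2: C_2 → C_1 maps a triangle to the signed sum of its edges. For instance
  ∂[0,5,7] = [5,7] − [0,7] + [0,5],
  ∂[0,2,9] = [2,9] − [0,9] + [0,2].
The resulting 21×12 matrix has rank 12, and its Smith normal form has invariant factors (1,1,1,1,1,1,1,1,1,1,1,2).

From H_k ≅ ker(∂_k) / im(∂_{k+1}) we obtain:

  H_0: rank C_0 − rank ∂_1 = 10 − 8 = 2, and the invariant factors of ∂_1 are all 1, so H_0 = Z^2.
  H_1: rank ker ∂_1 − rank ∂_2 = (21 − 8) − 12 = 1, and ∂_2 has invariant factor 2 > 1, so H_1 = Z ⊕ Z/2.
  H_2: rank ker ∂_2 − rank ∂_3 = (12 − 12) − 0 = 0, and there is no ∂_3, so H_2 = 0.

As a check, the Euler characteristic is 10 − 21 + 12 = 1, which agrees with 2 − 1 + 0 = 1.

H_0 ≅ Z^2,  H_1 ≅ Z ⊕ Z/2,  H_2 = 0.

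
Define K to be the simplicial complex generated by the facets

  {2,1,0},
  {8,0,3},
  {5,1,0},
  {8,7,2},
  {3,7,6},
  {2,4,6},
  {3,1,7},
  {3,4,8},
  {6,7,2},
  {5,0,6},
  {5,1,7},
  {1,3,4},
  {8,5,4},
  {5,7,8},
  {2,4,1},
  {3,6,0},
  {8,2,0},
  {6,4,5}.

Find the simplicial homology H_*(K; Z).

H_0 = Z,  H_1 = Z^2,  H_2 = Z.

Order the vertices as 0 < 1 < 2 < 3 < 4 < 5 < 6 < 7 < 8. Listing each simplex with vertices in this order, K has dimension 2 with simplices:

  0-simplices (9): [0], [1], [2], [3], [4], [5], [6], [7], [8]
  1-simplices (27): (27 of them)
  2-simplices (18): [0,1,2], [0,1,5], [0,2,8], [0,3,6], [0,3,8], [0,5,6], [1,2,4], [1,3,4], [1,3,7], [1,5,7], [2,4,6], [2,6,7], [2,7,8], [3,4,8], [3,6,7], [4,5,6], [4,5,8], [5,7,8]

Hence C_0 ≅ Z^9, C_1 ≅ Z^27, C_2 ≅ Z^18.

Boundary ∂_1: C_1 → C_0 maps an edge to its endpoints' difference, ∂[p,q] = q − p.
This gives a 9×27 integer matrix of rank 8; reducing to Smith normal form yields diagonal entries (1,1,1,1,1,1,1,1).

Boundary ∂_2: C_2 → C_1 sends each 2-simplex [p,q,r] to [q,r] − [p,r] + [p,q]. For instance
  ∂[2,6,7] = [6,7] − [2,7] + [2,6],
  ∂[1,3,4] = [3,4] − [1,4] + [1,3].
As a 27×18 matrix over Z this has rank 17, with invariant factors (1,1,1,1,1,1,1,1,1,1,1,1,1,1,1,1,1).

Now H_k = ker ∂_k / im ∂_{k+1}, so:

  H_0: rank C_0 − rank ∂_1 = 9 − 8 = 1, and the invariant factors of ∂_1 are all 1, so H_0 ≅ Z.
  H_1: rank ker ∂_1 − rank ∂_2 = (27 − 8) − 17 = 2, and the invariant factors of ∂_2 are all 1, so H_1 ≅ Z^2.
  H_2: rank ker ∂_2 − rank ∂_3 = (18 − 17) − 0 = 1, and there is no ∂_3, so H_2 ≅ Z.

As a check, the Euler characteristic is 9 − 27 + 18 = 0, which agrees with 1 − 2 + 1 = 0.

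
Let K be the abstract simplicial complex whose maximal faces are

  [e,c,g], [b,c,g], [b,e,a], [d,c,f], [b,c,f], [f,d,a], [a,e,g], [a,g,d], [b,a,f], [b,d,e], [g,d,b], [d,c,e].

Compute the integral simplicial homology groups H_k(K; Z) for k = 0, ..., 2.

We work with the vertex ordering a < b < c < d < e < f < g. The simplices of K, each written with vertices in increasing order, are:

  0-simplices (7): a, b, c, d, e, f, g
  1-simplices (18): ab, ad, ae, af, ag, bc, bd, be, bf, bg, cd, ce, cf, cg, de, df, dg, eg
  2-simplices (12): abe, abf, adf, adg, aeg, bcf, bcg, bde, bdg, cde, cdf, ceg

Hence C_0 ≅ Z^7, C_1 ≅ Z^18, C_2 ≅ Z^12.

∂_1: C_1 → C_0 is given by ∂[p,q] = [q] − [p].
This gives a 7×18 integer matrix of rank 6; reducing to Smith normal form yields diagonal entries (1,1,1,1,1,1).

Boundary ∂_2: C_2 → C_1 acts by ∂[p,q,r] = [q,r] − [p,r] + [p,q]. For instance
  ∂ceg = eg − cg + ce,
  ∂cde = de − ce + cd.
This gives a 18×12 integer matrix of rank 12; reducing to Smith normal form yields diagonal entries (1,1,1,1,1,1,1,1,1,1,1,2).

Computing H_k = (kernel of ∂_k) / (image of ∂_{k+1}):

  H_0: rank C_0 − rank ∂_1 = 7 − 6 = 1, and the invariant factors of ∂_1 are all 1, so H_0 ≅ Z.
  H_1: rank ker ∂_1 − rank ∂_2 = (18 − 6) − 12 = 0, and ∂_2 has invariant factor 2 > 1, so H_1 ≅ Z/2.
  H_2: rank ker ∂_2 − rank ∂_3 = (12 − 12) − 0 = 0, and there is no ∂_3, so H_2 ≅ 0.

H_0 = Z,  H_1 = Z/2,  H_2 = 0.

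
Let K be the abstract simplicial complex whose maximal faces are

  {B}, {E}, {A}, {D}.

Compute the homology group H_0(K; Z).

H_0 = Z^4.

Order the vertices as A < B < D < E. Listing each simplex with vertices in this order, K has dimension 0 with simplices:

  0-simplices (4): A, B, D, E

giving chain groups C_0 ≅ Z^4.

Reading off H_k = ker ∂_k / im ∂_{k+1}:

  H_0: rank C_0 − rank ∂_1 = 4 − 0 = 4, and there is no ∂_1, so H_0 ≅ Z^4.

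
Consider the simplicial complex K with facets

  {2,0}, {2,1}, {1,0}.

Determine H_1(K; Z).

Order the vertices as 0 < 1 < 2. Listing each simplex with vertices in this order, K has dimension 1 with simplices:

  0-simplices (3): [0], [1], [2]
  1-simplices (3): [0,1], [0,2], [1,2]

Hence C_0 ≅ Z^3, C_1 ≅ Z^3.

∂_1: C_1 → C_0 is given by ∂[p,q] = [q] − [p]. For instance
  ∂[0,1] = [1] − [0].
The resulting 3×3 matrix has rank 2, and its Smith normal form has invariant factors (1,1).

Now H_k = ker ∂_k / im ∂_{k+1}, so:

  H_1: rank ker ∂_1 − rank ∂_2 = (3 − 2) − 0 = 1, and there is no ∂_2, so H_1 = Z.

(K is a triangulation of the circle S^1.)

H_1 ≅ Z.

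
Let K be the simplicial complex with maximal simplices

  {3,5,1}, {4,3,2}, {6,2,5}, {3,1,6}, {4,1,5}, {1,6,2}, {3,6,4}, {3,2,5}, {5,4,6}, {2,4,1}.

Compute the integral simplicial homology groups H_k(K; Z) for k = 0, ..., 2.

H_0 = Z,  H_1 = Z/2Z,  H_2 = 0.

We work with the vertex ordering 1 < 2 < 3 < 4 < 5 < 6. The simplices of K, each written with vertices in increasing order, are:

  0-simplices (6): [1], [2], [3], [4], [5], [6]
  1-simplices (15): [1,2], [1,3], [1,4], [1,5], [1,6], [2,3], [2,4], [2,5], [2,6], [3,4], [3,5], [3,6], [4,5], [4,6], [5,6]
  2-simplices (10): [1,2,4], [1,2,6], [1,3,5], [1,3,6], [1,4,5], [2,3,4], [2,3,5], [2,5,6], [3,4,6], [4,5,6]

giving chain groups C_0 ≅ Z^6, C_1 ≅ Z^15, C_2 ≅ Z^10.

Boundary ∂_1: C_1 → C_0 maps an edge to its endpoints' difference, ∂[p,q] = q − p. For instance
  ∂[2,6] = [6] − [2].
This gives a 6×15 integer matrix of rank 5; reducing to Smith normal form yields diagonal entries (1,1,1,1,1).

The boundary map ∂_2: C_2 → C_1 maps a triangle to the signed sum of its edges. For instance
  ∂[4,5,6] = [5,6] − [4,6] + [4,5],
  ∂[2,3,5] = [3,5] − [2,5] + [2,3].
As a 15×10 matrix over Z this has rank 10, with invariant factors (1,1,1,1,1,1,1,1,1,2).

Now H_k = ker ∂_k / im ∂_{k+1}, so:

  H_0: rank C_0 − rank ∂_1 = 6 − 5 = 1, and the invariant factors of ∂_1 are all 1, so H_0 ≅ Z.
  H_1: rank ker ∂_1 − rank ∂_2 = (15 − 5) − 10 = 0, and ∂_2 has invariant factor 2 > 1, so H_1 ≅ Z/2Z.
  H_2: rank ker ∂_2 − rank ∂_3 = (10 − 10) − 0 = 0, and there is no ∂_3, so H_2 ≅ 0.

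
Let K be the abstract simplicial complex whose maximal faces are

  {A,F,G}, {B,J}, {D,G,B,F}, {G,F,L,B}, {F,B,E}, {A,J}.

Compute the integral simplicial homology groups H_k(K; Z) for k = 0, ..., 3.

H_0 ≅ Z,  H_1 ≅ Z,  H_2 = 0,  H_3 = 0.

Fix the vertex order A < B < D < E < F < G < J < L and write every simplex with vertices in increasing order. Then dim K = 3 and the simplices of K are:

  0-simplices (8): A, B, D, E, F, G, J, L
  1-simplices (15): AF, AG, AJ, BD, BE, BF, BG, BJ, BL, DF, DG, EF, FG, FL, GL
  2-simplices (9): AFG, BDF, BDG, BEF, BFG, BFL, BGL, DFG, FGL
  3-simplices (2): BDFG, BFGL

giving chain groups C_0 ≅ Z^8, C_1 ≅ Z^15, C_2 ≅ Z^9, C_3 ≅ Z^2.

Boundary ∂_1: C_1 → C_0 is given by ∂[p,q] = [q] − [p]. For instance
  ∂BL = L − B.
The resulting 8×15 matrix has rank 7, and its Smith normal form has invariant factors (1,1,1,1,1,1,1).

Boundary ∂_2: C_2 → C_1 acts by ∂[p,q,r] = [q,r] − [p,r] + [p,q]. For instance
  ∂BFG = FG − BG + BF,
  ∂BEF = EF − BF + BE.
The resulting 15×9 matrix has rank 7, and its Smith normal form has invariant factors (1,1,1,1,1,1,1).

Boundary ∂_3: C_3 → C_2 sends each 3-simplex σ to the alternating sum Σ_i (−1)^i (σ with its i-th vertex removed). For instance
  ∂BFGL = FGL − BGL + BFL − BFG,
  ∂BDFG = DFG − BFG + BDG − BDF.
As a 9×2 matrix over Z this has rank 2, with invariant factors (1,1).

Reading off H_k = ker ∂_k / im ∂_{k+1}:

  H_0: rank C_0 − rank ∂_1 = 8 − 7 = 1, and the invariant factors of ∂_1 are all 1, so H_0 = Z.
  H_1: rank ker ∂_1 − rank ∂_2 = (15 − 7) − 7 = 1, and the invariant factors of ∂_2 are all 1, so H_1 = Z.
  H_2: rank ker ∂_2 − rank ∂_3 = (9 − 7) − 2 = 0, and the invariant factors of ∂_3 are all 1, so H_2 = 0.
  H_3: rank ker ∂_3 − rank ∂_4 = (2 − 2) − 0 = 0, and there is no ∂_4, so H_3 = 0.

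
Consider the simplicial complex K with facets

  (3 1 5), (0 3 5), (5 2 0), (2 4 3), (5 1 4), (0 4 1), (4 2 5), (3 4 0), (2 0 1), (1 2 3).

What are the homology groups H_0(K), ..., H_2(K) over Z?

We work with the vertex ordering 0 < 1 < 2 < 3 < 4 < 5. The simplices of K, each written with vertices in increasing order, are:

  0-simplices (6): [0], [1], [2], [3], [4], [5]
  1-simplices (15): [0,1], [0,2], [0,3], [0,4], [0,5], [1,2], [1,3], [1,4], [1,5], [2,3], [2,4], [2,5], [3,4], [3,5], [4,5]
  2-simplices (10): [0,1,2], [0,1,4], [0,2,5], [0,3,4], [0,3,5], [1,2,3], [1,3,5], [1,4,5], [2,3,4], [2,4,5]

Hence C_0 ≅ Z^6, C_1 ≅ Z^15, C_2 ≅ Z^10.

The boundary map ∂_1: C_1 → C_0 sends each edge [p,q] (with p < q) to q − p.
The resulting 6×15 matrix has rank 5, and its Smith normal form has invariant factors (1,1,1,1,1).

The boundary map ∂_2: C_2 → C_1 sends each 2-simplex [p,q,r] to [q,r] − [p,r] + [p,q]. For instance
  ∂[1,4,5] = [4,5] − [1,5] + [1,4],
  ∂[1,3,5] = [3,5] − [1,5] + [1,3].
The resulting 15×10 matrix has rank 10, and its Smith normal form has invariant factors (1,1,1,1,1,1,1,1,1,2).

Computing H_k = (kernel of ∂_k) / (image of ∂_{k+1}):

  H_0: rank C_0 − rank ∂_1 = 6 − 5 = 1, and the invariant factors of ∂_1 are all 1, so H_0 ≅ Z.
  H_1: rank ker ∂_1 − rank ∂_2 = (15 − 5) − 10 = 0, and ∂_2 has invariant factor 2 > 1, so H_1 ≅ Z/2.
  H_2: rank ker ∂_2 − rank ∂_3 = (10 − 10) − 0 = 0, and there is no ∂_3, so H_2 ≅ 0.

(K is a triangulation of the real projective plane RP^2.)

H_0 = Z,  H_1 = Z/2,  H_2 = 0.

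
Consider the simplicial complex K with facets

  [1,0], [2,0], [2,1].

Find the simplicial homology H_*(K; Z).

We work with the vertex ordering 0 < 1 < 2. The simplices of K, each written with vertices in increasing order, are:

  0-simplices (3): [0], [1], [2]
  1-simplices (3): [0,1], [0,2], [1,2]

so the chain groups are C_0 ≅ Z^3, C_1 ≅ Z^3.

∂_1: C_1 → C_0 is given by ∂[p,q] = [q] − [p]. For instance
  ∂[0,1] = [1] − [0].
The 3×3 boundary matrix has rank 2 and Smith normal form diag(1,1).

Reading off H_k = ker ∂_k / im ∂_{k+1}:

  H_0: rank C_0 − rank ∂_1 = 3 − 2 = 1, and the invariant factors of ∂_1 are all 1, so H_0 ≅ Z.
  H_1: rank ker ∂_1 − rank ∂_2 = (3 − 2) − 0 = 1, and there is no ∂_2, so H_1 ≅ Z.

H_0 = Z,  H_1 = Z.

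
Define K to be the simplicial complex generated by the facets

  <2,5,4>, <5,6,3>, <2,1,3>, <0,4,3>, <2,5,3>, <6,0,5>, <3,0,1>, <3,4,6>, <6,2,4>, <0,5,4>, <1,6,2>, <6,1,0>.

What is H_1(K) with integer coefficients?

Order the vertices as 0 < 1 < 2 < 3 < 4 < 5 < 6. Listing each simplex with vertices in this order, K has dimension 2 with simplices:

  0-simplices (7): [0], [1], [2], [3], [4], [5], [6]
  1-simplices (18): [0,1], [0,3], [0,4], [0,5], [0,6], [1,2], [1,3], [1,6], [2,3], [2,4], [2,5], [2,6], [3,4], [3,5], [3,6], [4,5], [4,6], [5,6]
  2-simplices (12): [0,1,3], [0,1,6], [0,3,4], [0,4,5], [0,5,6], [1,2,3], [1,2,6], [2,3,5], [2,4,5], [2,4,6], [3,4,6], [3,5,6]

Hence C_0 ≅ Z^7, C_1 ≅ Z^18, C_2 ≅ Z^12.

The boundary map ∂_1: C_1 → C_0 maps an edge to its endpoints' difference, ∂[p,q] = q − p.
This gives a 7×18 integer matrix of rank 6; reducing to Smith normal form yields diagonal entries (1,1,1,1,1,1).

Boundary ∂_2: C_2 → C_1 maps a triangle to the signed sum of its edges. For instance
  ∂[1,2,6] = [2,6] − [1,6] + [1,2],
  ∂[2,4,6] = [4,6] − [2,6] + [2,4].
This gives a 18×12 integer matrix of rank 12; reducing to Smith normal form yields diagonal entries (1,1,1,1,1,1,1,1,1,1,1,2).

Computing H_k = (kernel of ∂_k) / (image of ∂_{k+1}):

  H_1: rank ker ∂_1 − rank ∂_2 = (18 − 6) − 12 = 0, and ∂_2 has invariant factor 2 > 1, so H_1 ≅ Z/2Z.

H_1 ≅ Z/2Z.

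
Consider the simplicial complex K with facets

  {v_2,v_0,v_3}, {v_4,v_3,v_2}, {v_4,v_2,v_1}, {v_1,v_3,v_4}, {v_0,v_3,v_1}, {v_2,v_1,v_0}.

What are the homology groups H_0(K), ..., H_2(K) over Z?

H_0 ≅ Z,  H_1 = 0,  H_2 ≅ Z.

Take the total order v_0 < v_1 < v_2 < v_3 < v_4 on the vertex set. Then K (dimension 2) consists of the simplices:

  0-simplices (5): [v_0], [v_1], [v_2], [v_3], [v_4]
  1-simplices (9): [v_0,v_1], [v_0,v_2], [v_0,v_3], [v_1,v_2], [v_1,v_3], [v_1,v_4], [v_2,v_3], [v_2,v_4], [v_3,v_4]
  2-simplices (6): [v_0,v_1,v_2], [v_0,v_1,v_3], [v_0,v_2,v_3], [v_1,v_2,v_4], [v_1,v_3,v_4], [v_2,v_3,v_4]

so the chain groups are C_0 ≅ Z^5, C_1 ≅ Z^9, C_2 ≅ Z^6.

Boundary ∂_1: C_1 → C_0 sends each edge [p,q] (with p < q) to q − p.
The 5×9 boundary matrix has rank 4 and Smith normal form diag(1,1,1,1).

Boundary ∂_2: C_2 → C_1 maps a triangle to the signed sum of its edges. For instance
  ∂[v_1,v_3,v_4] = [v_3,v_4] − [v_1,v_4] + [v_1,v_3],
  ∂[v_0,v_2,v_3] = [v_2,v_3] − [v_0,v_3] + [v_0,v_2].
As a 9×6 matrix over Z this has rank 5, with invariant factors (1,1,1,1,1).

Now H_k = ker ∂_k / im ∂_{k+1}, so:

  H_0: rank C_0 − rank ∂_1 = 5 − 4 = 1, and the invariant factors of ∂_1 are all 1, so H_0 ≅ Z.
  H_1: rank ker ∂_1 − rank ∂_2 = (9 − 4) − 5 = 0, and the invariant factors of ∂_2 are all 1, so H_1 ≅ 0.
  H_2: rank ker ∂_2 − rank ∂_3 = (6 − 5) − 0 = 1, and there is no ∂_3, so H_2 ≅ Z.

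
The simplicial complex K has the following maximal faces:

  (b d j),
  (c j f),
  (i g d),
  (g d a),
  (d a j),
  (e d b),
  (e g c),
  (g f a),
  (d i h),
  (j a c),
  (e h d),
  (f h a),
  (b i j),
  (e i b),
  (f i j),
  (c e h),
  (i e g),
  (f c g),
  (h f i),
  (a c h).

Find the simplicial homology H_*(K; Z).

Take the total order a < b < c < d < e < f < g < h < i < j on the vertex set. Then K (dimension 2) consists of the simplices:

  0-simplices (10): a, b, c, d, e, f, g, h, i, j
  1-simplices (30): ac, ad, af, ag, ah, aj, bd, be, bi, bj, ce, cf, cg, ch, cj, de, dg, dh, di, dj, eg, eh, ei, fg, fh, fi, fj, gi, hi, ij
  2-simplices (20): ach, acj, adg, adj, afg, afh, bde, bdj, bei, bij, ceg, ceh, cfg, cfj, deh, dgi, dhi, egi, fhi, fij

Hence C_0 ≅ Z^10, C_1 ≅ Z^30, C_2 ≅ Z^20.

∂_1: C_1 → C_0 maps an edge to its endpoints' difference, ∂[p,q] = q − p.
The 10×30 boundary matrix has rank 9 and Smith normal form diag(1,1,1,1,1,1,1,1,1).

Boundary ∂_2: C_2 → C_1 maps a triangle to the signed sum of its edges. For instance
  ∂bdj = dj − bj + bd,
  ∂bei = ei − bi + be.
This gives a 30×20 integer matrix of rank 20; reducing to Smith normal form yields diagonal entries (1,1,1,1,1,1,1,1,1,1,1,1,1,1,1,1,1,1,1,2).

Now H_k = ker ∂_k / im ∂_{k+1}, so:

  H_0: rank C_0 − rank ∂_1 = 10 − 9 = 1, and the invariant factors of ∂_1 are all 1, so H_0 = Z.
  H_1: rank ker ∂_1 − rank ∂_2 = (30 − 9) − 20 = 1, and ∂_2 has invariant factor 2 > 1, so H_1 = Z ⊕ Z/2.
  H_2: rank ker ∂_2 − rank ∂_3 = (20 − 20) − 0 = 0, and there is no ∂_3, so H_2 = 0.

As a check, the Euler characteristic is 10 − 30 + 20 = 0, which agrees with 1 − 1 + 0 = 0.

H_0 = Z,  H_1 = Z ⊕ Z/2,  H_2 = 0.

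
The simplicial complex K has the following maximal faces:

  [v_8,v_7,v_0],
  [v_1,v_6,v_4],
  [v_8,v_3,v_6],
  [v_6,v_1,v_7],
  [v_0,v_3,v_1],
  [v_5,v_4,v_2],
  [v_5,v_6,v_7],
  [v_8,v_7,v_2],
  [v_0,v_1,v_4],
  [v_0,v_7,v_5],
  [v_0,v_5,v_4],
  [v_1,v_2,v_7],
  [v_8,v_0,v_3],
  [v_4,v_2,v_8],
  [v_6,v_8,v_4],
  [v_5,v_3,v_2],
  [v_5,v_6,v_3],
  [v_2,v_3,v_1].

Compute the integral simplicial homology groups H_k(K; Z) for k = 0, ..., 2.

H_0 ≅ Z,  H_1 ≅ Z^2,  H_2 ≅ Z.

Order the vertices as v_0 < v_1 < v_2 < v_3 < v_4 < v_5 < v_6 < v_7 < v_8. Listing each simplex with vertices in this order, K has dimension 2 with simplices:

  0-simplices (9): [v_0], [v_1], [v_2], [v_3], [v_4], [v_5], [v_6], [v_7], [v_8]
  1-simplices (27): (27 of them)
  2-simplices (18): (18 of them)

so the chain groups are C_0 ≅ Z^9, C_1 ≅ Z^27, C_2 ≅ Z^18.

Boundary ∂_1: C_1 → C_0 maps an edge to its endpoints' difference, ∂[p,q] = q − p.
This gives a 9×27 integer matrix of rank 8; reducing to Smith normal form yields diagonal entries (1,1,1,1,1,1,1,1).

The boundary map ∂_2: C_2 → C_1 acts by ∂[p,q,r] = [q,r] − [p,r] + [p,q]. For instance
  ∂[v_3,v_6,v_8] = [v_6,v_8] − [v_3,v_8] + [v_3,v_6],
  ∂[v_4,v_6,v_8] = [v_6,v_8] − [v_4,v_8] + [v_4,v_6].
As a 27×18 matrix over Z this has rank 17, with invariant factors (1,1,1,1,1,1,1,1,1,1,1,1,1,1,1,1,1).

Now H_k = ker ∂_k / im ∂_{k+1}, so:

  H_0: rank C_0 − rank ∂_1 = 9 − 8 = 1, and the invariant factors of ∂_1 are all 1, so H_0 ≅ Z.
  H_1: rank ker ∂_1 − rank ∂_2 = (27 − 8) − 17 = 2, and the invariant factors of ∂_2 are all 1, so H_1 ≅ Z^2.
  H_2: rank ker ∂_2 − rank ∂_3 = (18 − 17) − 0 = 1, and there is no ∂_3, so H_2 ≅ Z.

As a check, the Euler characteristic is 9 − 27 + 18 = 0, which agrees with 1 − 2 + 1 = 0.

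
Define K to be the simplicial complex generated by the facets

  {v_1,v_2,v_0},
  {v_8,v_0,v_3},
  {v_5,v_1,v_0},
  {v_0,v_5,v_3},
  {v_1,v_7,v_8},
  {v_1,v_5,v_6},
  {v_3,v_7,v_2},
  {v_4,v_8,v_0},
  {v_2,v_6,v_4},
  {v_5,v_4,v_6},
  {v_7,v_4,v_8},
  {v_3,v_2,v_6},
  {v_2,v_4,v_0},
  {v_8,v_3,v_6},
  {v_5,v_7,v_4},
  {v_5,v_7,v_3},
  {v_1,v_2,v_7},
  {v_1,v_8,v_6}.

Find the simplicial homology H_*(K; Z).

K has 9 vertices, 27 edges, 18 triangles.
rank ∂_0 = 0, rank ∂_1 = 8 ⇒ b_0 = 9 − 0 − 8 = 1; all invariant factors of ∂_1 are 1 so no torsion. So H_0 ≅ Z.
rank ∂_1 = 8, rank ∂_2 = 17 ⇒ b_1 = 27 − 8 − 17 = 2; all invariant factors of ∂_2 are 1 so no torsion. So H_1 ≅ Z^2.
rank ∂_2 = 17, rank ∂_3 = 0 ⇒ b_2 = 18 − 17 − 0 = 1. So H_2 ≅ Z.

H_0 = Z,  H_1 = Z^2,  H_2 = Z.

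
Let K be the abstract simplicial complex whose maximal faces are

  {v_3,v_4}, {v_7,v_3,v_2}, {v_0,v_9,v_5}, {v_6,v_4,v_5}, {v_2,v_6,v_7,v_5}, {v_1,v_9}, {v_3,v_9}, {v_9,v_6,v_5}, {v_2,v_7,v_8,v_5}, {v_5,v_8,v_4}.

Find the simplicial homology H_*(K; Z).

H_0 ≅ Z,  H_1 ≅ Z^2,  H_2 = 0,  H_3 = 0.

Order the vertices as v_0 < v_1 < v_2 < v_3 < v_4 < v_5 < v_6 < v_7 < v_8 < v_9. Listing each simplex with vertices in this order, K has dimension 3 with simplices:

  0-simplices (10): [v_0], [v_1], [v_2], [v_3], [v_4], [v_5], [v_6], [v_7], [v_8], [v_9]
  1-simplices (21): (21 of them)
  2-simplices (12): (12 of them)
  3-simplices (2): [v_2,v_5,v_6,v_7], [v_2,v_5,v_7,v_8]

so the chain groups are C_0 ≅ Z^10, C_1 ≅ Z^21, C_2 ≅ Z^12, C_3 ≅ Z^2.

∂_1: C_1 → C_0 maps an edge to its endpoints' difference, ∂[p,q] = q − p.
As a 10×21 matrix over Z this has rank 9, with invariant factors (1,1,1,1,1,1,1,1,1).

∂_2: C_2 → C_1 maps a triangle to the signed sum of its edges. For instance
  ∂[v_2,v_6,v_7] = [v_6,v_7] − [v_2,v_7] + [v_2,v_6],
  ∂[v_2,v_5,v_8] = [v_5,v_8] − [v_2,v_8] + [v_2,v_5].
The 21×12 boundary matrix has rank 10 and Smith normal form diag(1,1,1,1,1,1,1,1,1,1).

∂_3: C_3 → C_2 sends each 3-simplex σ to the alternating sum Σ_i (−1)^i (σ with its i-th vertex removed). For instance
  ∂[v_2,v_5,v_6,v_7] = [v_5,v_6,v_7] − [v_2,v_6,v_7] + [v_2,v_5,v_7] − [v_2,v_5,v_6],
  ∂[v_2,v_5,v_7,v_8] = [v_5,v_7,v_8] − [v_2,v_7,v_8] + [v_2,v_5,v_8] − [v_2,v_5,v_7].
The resulting 12×2 matrix has rank 2, and its Smith normal form has invariant factors (1,1).

From H_k ≅ ker(∂_k) / im(∂_{k+1}) we obtain:

  H_0: rank C_0 − rank ∂_1 = 10 − 9 = 1, and the invariant factors of ∂_1 are all 1, so H_0 ≅ Z.
  H_1: rank ker ∂_1 − rank ∂_2 = (21 − 9) − 10 = 2, and the invariant factors of ∂_2 are all 1, so H_1 ≅ Z^2.
  H_2: rank ker ∂_2 − rank ∂_3 = (12 − 10) − 2 = 0, and the invariant factors of ∂_3 are all 1, so H_2 ≅ 0.
  H_3: rank ker ∂_3 − rank ∂_4 = (2 − 2) − 0 = 0, and there is no ∂_4, so H_3 ≅ 0.

As a check, the Euler characteristic is 10 − 21 + 12 − 2 = -1, which agrees with 1 − 2 + 0 − 0 = -1.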